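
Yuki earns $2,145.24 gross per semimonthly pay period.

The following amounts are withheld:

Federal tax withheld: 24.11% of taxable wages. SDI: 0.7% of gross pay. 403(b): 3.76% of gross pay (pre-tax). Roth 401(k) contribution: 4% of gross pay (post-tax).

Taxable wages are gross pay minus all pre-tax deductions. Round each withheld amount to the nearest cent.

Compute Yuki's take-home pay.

$1,465.98

403(b): $2,145.24 × 0.0376 = $80.66
Taxable wages = $2,145.24 − $80.66 = $2,064.58
Federal tax withheld: $2,064.58 × 0.2411 = $497.77
SDI: $2,145.24 × 0.007 = $15.02
Roth 401(k) contribution: $2,145.24 × 0.04 = $85.81
Total deductions = $80.66 + $497.77 + $15.02 + $85.81 = $679.26
Net pay = $2,145.24 − $679.26 = $1,465.98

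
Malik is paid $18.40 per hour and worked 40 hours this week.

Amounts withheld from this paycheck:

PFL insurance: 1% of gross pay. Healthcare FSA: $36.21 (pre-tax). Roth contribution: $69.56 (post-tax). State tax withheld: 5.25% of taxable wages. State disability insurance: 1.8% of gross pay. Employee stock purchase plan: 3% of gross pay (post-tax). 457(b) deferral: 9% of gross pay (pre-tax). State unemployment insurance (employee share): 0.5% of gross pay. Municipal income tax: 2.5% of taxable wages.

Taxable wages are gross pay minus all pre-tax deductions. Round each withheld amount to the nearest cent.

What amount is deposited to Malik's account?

$468.52

Gross pay: 40 × $18.40 = $736.00
Healthcare FSA: $36.21
457(b) deferral: $736.00 × 0.09 = $66.24
Pre-tax total = $36.21 + $66.24 = $102.45
Taxable wages = $736.00 − $102.45 = $633.55
State tax withheld: $633.55 × 0.0525 = $33.26
Municipal income tax: $633.55 × 0.025 = $15.84
PFL insurance: $736.00 × 0.01 = $7.36
State disability insurance: $736.00 × 0.018 = $13.25
State unemployment insurance (employee share): $736.00 × 0.005 = $3.68
Employee stock purchase plan: $736.00 × 0.03 = $22.08
Roth contribution: $69.56
Total deductions = $36.21 + $66.24 + $33.26 + $15.84 + $7.36 + $13.25 + $3.68 + $22.08 + $69.56 = $267.48
Net pay = $736.00 − $267.48 = $468.52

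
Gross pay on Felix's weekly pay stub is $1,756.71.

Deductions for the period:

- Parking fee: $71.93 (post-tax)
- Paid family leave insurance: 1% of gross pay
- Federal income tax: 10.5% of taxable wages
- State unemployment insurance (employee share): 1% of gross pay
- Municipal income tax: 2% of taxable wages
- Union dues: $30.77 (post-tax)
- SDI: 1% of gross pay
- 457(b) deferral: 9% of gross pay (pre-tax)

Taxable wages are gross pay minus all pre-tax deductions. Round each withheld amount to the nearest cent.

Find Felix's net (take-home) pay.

$1,243.38

457(b) deferral: $1,756.71 × 0.09 = $158.10
Taxable wages = $1,756.71 − $158.10 = $1,598.61
Municipal income tax: $1,598.61 × 0.02 = $31.97
Federal income tax: $1,598.61 × 0.105 = $167.85
Paid family leave insurance: $1,756.71 × 0.01 = $17.57
State unemployment insurance (employee share): $1,756.71 × 0.01 = $17.57
SDI: $1,756.71 × 0.01 = $17.57
Parking fee: $71.93
Union dues: $30.77
Total deductions = $158.10 + $31.97 + $167.85 + $17.57 + $17.57 + $17.57 + $71.93 + $30.77 = $513.33
Net pay = $1,756.71 − $513.33 = $1,243.38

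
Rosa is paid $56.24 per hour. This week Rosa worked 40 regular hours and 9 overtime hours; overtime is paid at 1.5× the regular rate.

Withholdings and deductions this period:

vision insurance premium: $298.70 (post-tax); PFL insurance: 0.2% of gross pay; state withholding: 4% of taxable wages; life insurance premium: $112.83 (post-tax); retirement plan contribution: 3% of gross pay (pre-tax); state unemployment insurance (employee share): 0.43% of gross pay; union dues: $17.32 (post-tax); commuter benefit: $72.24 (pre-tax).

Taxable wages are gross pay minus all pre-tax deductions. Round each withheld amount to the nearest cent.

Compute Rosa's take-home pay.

Regular pay: 40 × $56.24 = $2249.60
Overtime pay: 9 × $56.24 × 1.5 = $759.24
Gross pay = $2249.60 + $759.24 = $3008.84
Commuter benefit: $72.24
Retirement plan contribution: $3008.84 × 0.03 = $90.27
Pre-tax total = $72.24 + $90.27 = $162.51
Taxable wages = $3008.84 − $162.51 = $2846.33
State withholding: $2846.33 × 0.04 = $113.85
State unemployment insurance (employee share): $3008.84 × 0.0043 = $12.94
PFL insurance: $3008.84 × 0.002 = $6.02
Union dues: $17.32
Vision insurance premium: $298.70
Life insurance premium: $112.83
Total deductions = $72.24 + $90.27 + $113.85 + $12.94 + $6.02 + $17.32 + $298.70 + $112.83 = $724.17
Net pay = $3008.84 − $724.17 = $2284.67

$2284.67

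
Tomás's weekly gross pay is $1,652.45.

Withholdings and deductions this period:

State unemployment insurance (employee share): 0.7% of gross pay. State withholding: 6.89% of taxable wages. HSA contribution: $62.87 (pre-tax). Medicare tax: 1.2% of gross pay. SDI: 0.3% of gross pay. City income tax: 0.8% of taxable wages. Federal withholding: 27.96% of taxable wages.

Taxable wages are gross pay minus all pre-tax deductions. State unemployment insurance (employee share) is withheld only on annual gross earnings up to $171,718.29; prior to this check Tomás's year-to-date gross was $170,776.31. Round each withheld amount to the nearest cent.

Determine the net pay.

HSA contribution: $62.87
Taxable wages = $1,652.45 − $62.87 = $1,589.58
State withholding: $1,589.58 × 0.0689 = $109.52
City income tax: $1,589.58 × 0.008 = $12.72
Federal withholding: $1,589.58 × 0.2796 = $444.45
Medicare tax: $1,652.45 × 0.012 = $19.83
SDI: $1,652.45 × 0.003 = $4.96
State unemployment insurance (employee share): only $171,718.29 − $170,776.31 = $941.98 of this check is subject → $941.98 × 0.007 = $6.59
Total deductions = $62.87 + $109.52 + $12.72 + $444.45 + $19.83 + $4.96 + $6.59 = $660.94
Net pay = $1,652.45 − $660.94 = $991.51

$991.51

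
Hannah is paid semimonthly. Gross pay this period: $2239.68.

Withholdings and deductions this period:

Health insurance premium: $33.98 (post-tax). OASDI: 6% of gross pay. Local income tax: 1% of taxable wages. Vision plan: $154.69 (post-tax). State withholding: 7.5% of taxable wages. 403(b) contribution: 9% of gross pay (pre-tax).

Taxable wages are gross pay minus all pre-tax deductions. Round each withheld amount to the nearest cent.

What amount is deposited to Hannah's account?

$1541.82

403(b) contribution: $2239.68 × 0.09 = $201.57
Taxable wages = $2239.68 − $201.57 = $2038.11
Local income tax: $2038.11 × 0.01 = $20.38
State withholding: $2038.11 × 0.075 = $152.86
OASDI: $2239.68 × 0.06 = $134.38
Vision plan: $154.69
Health insurance premium: $33.98
Total deductions = $201.57 + $20.38 + $152.86 + $134.38 + $154.69 + $33.98 = $697.86
Net pay = $2239.68 − $697.86 = $1541.82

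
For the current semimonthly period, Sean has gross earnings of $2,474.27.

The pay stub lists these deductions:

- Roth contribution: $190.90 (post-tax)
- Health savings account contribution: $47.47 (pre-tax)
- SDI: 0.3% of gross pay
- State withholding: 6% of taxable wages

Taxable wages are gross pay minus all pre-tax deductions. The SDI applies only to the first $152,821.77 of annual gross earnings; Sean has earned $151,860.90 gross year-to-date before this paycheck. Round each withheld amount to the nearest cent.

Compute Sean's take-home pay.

$2,087.41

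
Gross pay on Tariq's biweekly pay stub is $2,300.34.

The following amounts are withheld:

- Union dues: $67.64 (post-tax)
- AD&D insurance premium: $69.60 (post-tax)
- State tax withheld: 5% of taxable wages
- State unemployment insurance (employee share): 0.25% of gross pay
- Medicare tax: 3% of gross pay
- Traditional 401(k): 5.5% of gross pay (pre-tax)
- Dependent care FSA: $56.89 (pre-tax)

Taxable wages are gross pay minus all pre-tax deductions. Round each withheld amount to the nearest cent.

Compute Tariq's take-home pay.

$1,799.08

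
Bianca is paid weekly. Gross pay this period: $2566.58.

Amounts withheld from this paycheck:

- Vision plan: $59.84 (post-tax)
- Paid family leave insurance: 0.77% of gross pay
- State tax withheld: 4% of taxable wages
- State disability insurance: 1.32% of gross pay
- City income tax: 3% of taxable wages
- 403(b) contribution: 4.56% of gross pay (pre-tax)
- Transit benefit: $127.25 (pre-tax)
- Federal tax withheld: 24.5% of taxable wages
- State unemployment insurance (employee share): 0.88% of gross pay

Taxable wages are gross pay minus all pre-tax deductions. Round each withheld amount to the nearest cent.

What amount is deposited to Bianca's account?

$1454.70

Transit benefit: $127.25
403(b) contribution: $2566.58 × 0.0456 = $117.04
Pre-tax total = $127.25 + $117.04 = $244.29
Taxable wages = $2566.58 − $244.29 = $2322.29
Federal tax withheld: $2322.29 × 0.245 = $568.96
State tax withheld: $2322.29 × 0.04 = $92.89
City income tax: $2322.29 × 0.03 = $69.67
Paid family leave insurance: $2566.58 × 0.0077 = $19.76
State unemployment insurance (employee share): $2566.58 × 0.0088 = $22.59
State disability insurance: $2566.58 × 0.0132 = $33.88
Vision plan: $59.84
Total deductions = $127.25 + $117.04 + $568.96 + $92.89 + $69.67 + $19.76 + $22.59 + $33.88 + $59.84 = $1111.88
Net pay = $2566.58 − $1111.88 = $1454.70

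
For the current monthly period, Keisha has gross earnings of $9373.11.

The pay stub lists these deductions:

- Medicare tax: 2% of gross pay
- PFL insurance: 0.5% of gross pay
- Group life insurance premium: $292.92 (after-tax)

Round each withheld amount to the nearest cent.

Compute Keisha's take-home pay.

$8845.86

Medicare tax: $9373.11 × 0.02 = $187.46
PFL insurance: $9373.11 × 0.005 = $46.87
Group life insurance premium: $292.92
Total deductions = $187.46 + $46.87 + $292.92 = $527.25
Net pay = $9373.11 − $527.25 = $8845.86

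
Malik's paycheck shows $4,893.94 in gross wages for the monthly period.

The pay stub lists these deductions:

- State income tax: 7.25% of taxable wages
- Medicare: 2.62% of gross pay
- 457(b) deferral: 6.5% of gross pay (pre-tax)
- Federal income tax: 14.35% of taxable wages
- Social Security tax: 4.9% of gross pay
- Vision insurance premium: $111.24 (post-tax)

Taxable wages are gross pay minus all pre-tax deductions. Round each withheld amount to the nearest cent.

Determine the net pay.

457(b) deferral: $4,893.94 × 0.065 = $318.11
Taxable wages = $4,893.94 − $318.11 = $4,575.83
Federal income tax: $4,575.83 × 0.1435 = $656.63
State income tax: $4,575.83 × 0.0725 = $331.75
Medicare: $4,893.94 × 0.0262 = $128.22
Social Security tax: $4,893.94 × 0.049 = $239.80
Vision insurance premium: $111.24
Total deductions = $318.11 + $656.63 + $331.75 + $128.22 + $239.80 + $111.24 = $1,785.75
Net pay = $4,893.94 − $1,785.75 = $3,108.19

$3,108.19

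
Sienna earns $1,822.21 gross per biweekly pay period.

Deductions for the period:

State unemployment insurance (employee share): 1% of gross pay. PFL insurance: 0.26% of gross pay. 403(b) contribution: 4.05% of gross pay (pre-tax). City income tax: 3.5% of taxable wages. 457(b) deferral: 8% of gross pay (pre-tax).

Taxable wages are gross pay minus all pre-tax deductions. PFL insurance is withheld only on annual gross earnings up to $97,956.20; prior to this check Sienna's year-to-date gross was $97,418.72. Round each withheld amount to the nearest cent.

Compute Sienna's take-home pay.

$1,526.92

457(b) deferral: $1,822.21 × 0.08 = $145.78
403(b) contribution: $1,822.21 × 0.0405 = $73.80
Pre-tax total = $145.78 + $73.80 = $219.58
Taxable wages = $1,822.21 − $219.58 = $1,602.63
City income tax: $1,602.63 × 0.035 = $56.09
PFL insurance: only $97,956.20 − $97,418.72 = $537.48 of this check is subject → $537.48 × 0.0026 = $1.40
State unemployment insurance (employee share): $1,822.21 × 0.01 = $18.22
Total deductions = $145.78 + $73.80 + $56.09 + $1.40 + $18.22 = $295.29
Net pay = $1,822.21 − $295.29 = $1,526.92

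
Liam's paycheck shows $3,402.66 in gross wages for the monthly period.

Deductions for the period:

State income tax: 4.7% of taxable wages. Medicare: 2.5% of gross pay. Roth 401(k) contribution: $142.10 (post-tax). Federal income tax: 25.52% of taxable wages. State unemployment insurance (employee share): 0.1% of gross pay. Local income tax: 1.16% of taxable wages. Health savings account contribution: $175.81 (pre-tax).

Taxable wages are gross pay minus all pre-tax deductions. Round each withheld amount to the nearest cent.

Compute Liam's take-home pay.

$1,983.70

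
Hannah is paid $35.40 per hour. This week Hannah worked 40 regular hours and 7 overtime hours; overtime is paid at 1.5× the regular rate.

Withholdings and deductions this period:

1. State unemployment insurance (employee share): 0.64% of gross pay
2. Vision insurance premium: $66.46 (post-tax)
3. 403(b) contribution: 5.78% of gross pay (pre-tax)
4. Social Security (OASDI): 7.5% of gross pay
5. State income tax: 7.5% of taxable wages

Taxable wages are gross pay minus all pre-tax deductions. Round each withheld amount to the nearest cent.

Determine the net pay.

Regular pay: 40 × $35.40 = $1,416.00
Overtime pay: 7 × $35.40 × 1.5 = $371.70
Gross pay = $1,416.00 + $371.70 = $1,787.70
403(b) contribution: $1,787.70 × 0.0578 = $103.33
Taxable wages = $1,787.70 − $103.33 = $1,684.37
State income tax: $1,684.37 × 0.075 = $126.33
Social Security (OASDI): $1,787.70 × 0.075 = $134.08
State unemployment insurance (employee share): $1,787.70 × 0.0064 = $11.44
Vision insurance premium: $66.46
Total deductions = $103.33 + $126.33 + $134.08 + $11.44 + $66.46 = $441.64
Net pay = $1,787.70 − $441.64 = $1,346.06

$1,346.06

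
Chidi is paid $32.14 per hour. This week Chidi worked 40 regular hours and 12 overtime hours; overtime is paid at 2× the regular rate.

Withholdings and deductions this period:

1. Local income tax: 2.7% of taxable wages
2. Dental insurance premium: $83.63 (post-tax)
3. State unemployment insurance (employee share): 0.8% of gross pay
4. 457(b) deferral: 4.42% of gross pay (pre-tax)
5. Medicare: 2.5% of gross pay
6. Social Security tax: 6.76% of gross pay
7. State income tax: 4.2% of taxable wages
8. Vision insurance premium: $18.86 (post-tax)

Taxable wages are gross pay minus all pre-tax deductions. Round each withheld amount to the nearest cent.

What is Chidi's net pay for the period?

Regular pay: 40 × $32.14 = $1,285.60
Overtime pay: 12 × $32.14 × 2 = $771.36
Gross pay = $1,285.60 + $771.36 = $2,056.96
457(b) deferral: $2,056.96 × 0.0442 = $90.92
Taxable wages = $2,056.96 − $90.92 = $1,966.04
State income tax: $1,966.04 × 0.042 = $82.57
Local income tax: $1,966.04 × 0.027 = $53.08
Social Security tax: $2,056.96 × 0.0676 = $139.05
Medicare: $2,056.96 × 0.025 = $51.42
State unemployment insurance (employee share): $2,056.96 × 0.008 = $16.46
Vision insurance premium: $18.86
Dental insurance premium: $83.63
Total deductions = $90.92 + $82.57 + $53.08 + $139.05 + $51.42 + $16.46 + $18.86 + $83.63 = $535.99
Net pay = $2,056.96 − $535.99 = $1,520.97

$1,520.97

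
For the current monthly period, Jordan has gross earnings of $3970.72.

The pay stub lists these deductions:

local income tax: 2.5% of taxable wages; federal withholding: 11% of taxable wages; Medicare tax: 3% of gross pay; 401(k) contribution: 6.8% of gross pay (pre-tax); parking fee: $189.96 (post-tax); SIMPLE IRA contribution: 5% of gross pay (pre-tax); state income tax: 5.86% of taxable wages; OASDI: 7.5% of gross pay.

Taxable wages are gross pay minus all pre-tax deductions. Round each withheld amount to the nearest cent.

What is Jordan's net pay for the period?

$2217.27

401(k) contribution: $3970.72 × 0.068 = $270.01
SIMPLE IRA contribution: $3970.72 × 0.05 = $198.54
Pre-tax total = $270.01 + $198.54 = $468.55
Taxable wages = $3970.72 − $468.55 = $3502.17
Federal withholding: $3502.17 × 0.11 = $385.24
Local income tax: $3502.17 × 0.025 = $87.55
State income tax: $3502.17 × 0.0586 = $205.23
Medicare tax: $3970.72 × 0.03 = $119.12
OASDI: $3970.72 × 0.075 = $297.80
Parking fee: $189.96
Total deductions = $270.01 + $198.54 + $385.24 + $87.55 + $205.23 + $119.12 + $297.80 + $189.96 = $1753.45
Net pay = $3970.72 − $1753.45 = $2217.27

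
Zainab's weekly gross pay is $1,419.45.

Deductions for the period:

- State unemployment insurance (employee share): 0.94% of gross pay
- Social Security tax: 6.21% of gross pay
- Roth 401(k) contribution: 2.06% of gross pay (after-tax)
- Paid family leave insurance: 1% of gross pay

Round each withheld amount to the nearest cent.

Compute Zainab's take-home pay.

State unemployment insurance (employee share): $1,419.45 × 0.0094 = $13.34
Paid family leave insurance: $1,419.45 × 0.01 = $14.19
Social Security tax: $1,419.45 × 0.0621 = $88.15
Roth 401(k) contribution: $1,419.45 × 0.0206 = $29.24
Total deductions = $13.34 + $14.19 + $88.15 + $29.24 = $144.92
Net pay = $1,419.45 − $144.92 = $1,274.53

$1,274.53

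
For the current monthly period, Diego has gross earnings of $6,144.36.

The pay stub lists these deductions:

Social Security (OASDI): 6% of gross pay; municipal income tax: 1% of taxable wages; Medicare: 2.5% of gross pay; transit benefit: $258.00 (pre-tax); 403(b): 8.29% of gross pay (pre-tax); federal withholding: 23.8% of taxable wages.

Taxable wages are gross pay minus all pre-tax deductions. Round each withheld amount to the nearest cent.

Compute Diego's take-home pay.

$3,521.23

Transit benefit: $258.00
403(b): $6,144.36 × 0.0829 = $509.37
Pre-tax total = $258.00 + $509.37 = $767.37
Taxable wages = $6,144.36 − $767.37 = $5,376.99
Federal withholding: $5,376.99 × 0.238 = $1,279.72
Municipal income tax: $5,376.99 × 0.01 = $53.77
Medicare: $6,144.36 × 0.025 = $153.61
Social Security (OASDI): $6,144.36 × 0.06 = $368.66
Total deductions = $258.00 + $509.37 + $1,279.72 + $53.77 + $153.61 + $368.66 = $2,623.13
Net pay = $6,144.36 − $2,623.13 = $3,521.23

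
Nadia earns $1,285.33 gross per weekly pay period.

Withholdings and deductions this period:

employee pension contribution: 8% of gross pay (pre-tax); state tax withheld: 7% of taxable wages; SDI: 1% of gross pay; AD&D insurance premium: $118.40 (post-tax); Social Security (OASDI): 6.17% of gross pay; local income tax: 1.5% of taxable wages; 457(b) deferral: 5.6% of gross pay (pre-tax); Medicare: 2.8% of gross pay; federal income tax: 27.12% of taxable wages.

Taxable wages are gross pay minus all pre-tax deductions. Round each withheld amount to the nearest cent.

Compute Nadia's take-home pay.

Employee pension contribution: $1,285.33 × 0.08 = $102.83
457(b) deferral: $1,285.33 × 0.056 = $71.98
Pre-tax total = $102.83 + $71.98 = $174.81
Taxable wages = $1,285.33 − $174.81 = $1,110.52
Local income tax: $1,110.52 × 0.015 = $16.66
Federal income tax: $1,110.52 × 0.2712 = $301.17
State tax withheld: $1,110.52 × 0.07 = $77.74
Social Security (OASDI): $1,285.33 × 0.0617 = $79.30
SDI: $1,285.33 × 0.01 = $12.85
Medicare: $1,285.33 × 0.028 = $35.99
AD&D insurance premium: $118.40
Total deductions = $102.83 + $71.98 + $16.66 + $301.17 + $77.74 + $79.30 + $12.85 + $35.99 + $118.40 = $816.92
Net pay = $1,285.33 − $816.92 = $468.41

$468.41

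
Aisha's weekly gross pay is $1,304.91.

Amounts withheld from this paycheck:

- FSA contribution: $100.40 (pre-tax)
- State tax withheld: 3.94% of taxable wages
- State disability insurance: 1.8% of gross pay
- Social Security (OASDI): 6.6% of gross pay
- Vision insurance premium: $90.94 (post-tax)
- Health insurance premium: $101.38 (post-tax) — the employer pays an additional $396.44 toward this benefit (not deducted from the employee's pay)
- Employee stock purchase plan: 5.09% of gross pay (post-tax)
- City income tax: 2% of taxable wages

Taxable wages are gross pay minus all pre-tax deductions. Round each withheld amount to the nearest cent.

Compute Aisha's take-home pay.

FSA contribution: $100.40
Taxable wages = $1,304.91 − $100.40 = $1,204.51
State tax withheld: $1,204.51 × 0.0394 = $47.46
City income tax: $1,204.51 × 0.02 = $24.09
State disability insurance: $1,304.91 × 0.018 = $23.49
Social Security (OASDI): $1,304.91 × 0.066 = $86.12
Employee stock purchase plan: $1,304.91 × 0.0509 = $66.42
Vision insurance premium: $90.94
Health insurance premium: $101.38
(Employer's $396.44 toward health insurance premium is not withheld from the employee.)
Total deductions = $100.40 + $47.46 + $24.09 + $23.49 + $86.12 + $66.42 + $90.94 + $101.38 = $540.30
Net pay = $1,304.91 − $540.30 = $764.61

$764.61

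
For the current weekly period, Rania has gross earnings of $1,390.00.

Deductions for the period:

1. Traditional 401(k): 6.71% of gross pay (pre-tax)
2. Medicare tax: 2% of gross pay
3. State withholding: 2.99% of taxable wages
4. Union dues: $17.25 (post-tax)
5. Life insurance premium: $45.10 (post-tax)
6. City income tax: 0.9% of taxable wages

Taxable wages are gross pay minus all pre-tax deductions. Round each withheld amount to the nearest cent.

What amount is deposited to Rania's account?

$1,156.14

Traditional 401(k): $1,390.00 × 0.0671 = $93.27
Taxable wages = $1,390.00 − $93.27 = $1,296.73
State withholding: $1,296.73 × 0.0299 = $38.77
City income tax: $1,296.73 × 0.009 = $11.67
Medicare tax: $1,390.00 × 0.02 = $27.80
Union dues: $17.25
Life insurance premium: $45.10
Total deductions = $93.27 + $38.77 + $11.67 + $27.80 + $17.25 + $45.10 = $233.86
Net pay = $1,390.00 − $233.86 = $1,156.14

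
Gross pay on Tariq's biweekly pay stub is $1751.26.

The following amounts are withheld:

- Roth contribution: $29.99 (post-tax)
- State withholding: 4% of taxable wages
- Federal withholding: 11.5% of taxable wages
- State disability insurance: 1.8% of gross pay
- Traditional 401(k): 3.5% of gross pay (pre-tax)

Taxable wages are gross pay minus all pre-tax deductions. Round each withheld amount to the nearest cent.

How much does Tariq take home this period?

Traditional 401(k): $1751.26 × 0.035 = $61.29
Taxable wages = $1751.26 − $61.29 = $1689.97
State withholding: $1689.97 × 0.04 = $67.60
Federal withholding: $1689.97 × 0.115 = $194.35
State disability insurance: $1751.26 × 0.018 = $31.52
Roth contribution: $29.99
Total deductions = $61.29 + $67.60 + $194.35 + $31.52 + $29.99 = $384.75
Net pay = $1751.26 − $384.75 = $1366.51

$1366.51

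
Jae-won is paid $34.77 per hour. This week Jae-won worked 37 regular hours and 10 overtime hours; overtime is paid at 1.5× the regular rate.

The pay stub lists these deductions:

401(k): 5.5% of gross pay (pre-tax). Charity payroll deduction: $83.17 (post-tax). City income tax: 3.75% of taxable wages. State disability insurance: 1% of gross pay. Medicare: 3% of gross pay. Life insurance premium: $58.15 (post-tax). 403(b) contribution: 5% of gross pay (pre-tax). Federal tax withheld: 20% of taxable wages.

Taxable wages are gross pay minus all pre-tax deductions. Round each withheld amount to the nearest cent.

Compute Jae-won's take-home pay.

Regular pay: 37 × $34.77 = $1286.49
Overtime pay: 10 × $34.77 × 1.5 = $521.55
Gross pay = $1286.49 + $521.55 = $1808.04
403(b) contribution: $1808.04 × 0.05 = $90.40
401(k): $1808.04 × 0.055 = $99.44
Pre-tax total = $90.40 + $99.44 = $189.84
Taxable wages = $1808.04 − $189.84 = $1618.20
City income tax: $1618.20 × 0.0375 = $60.68
Federal tax withheld: $1618.20 × 0.2 = $323.64
Medicare: $1808.04 × 0.03 = $54.24
State disability insurance: $1808.04 × 0.01 = $18.08
Life insurance premium: $58.15
Charity payroll deduction: $83.17
Total deductions = $90.40 + $99.44 + $60.68 + $323.64 + $54.24 + $18.08 + $58.15 + $83.17 = $787.80
Net pay = $1808.04 − $787.80 = $1020.24

$1020.24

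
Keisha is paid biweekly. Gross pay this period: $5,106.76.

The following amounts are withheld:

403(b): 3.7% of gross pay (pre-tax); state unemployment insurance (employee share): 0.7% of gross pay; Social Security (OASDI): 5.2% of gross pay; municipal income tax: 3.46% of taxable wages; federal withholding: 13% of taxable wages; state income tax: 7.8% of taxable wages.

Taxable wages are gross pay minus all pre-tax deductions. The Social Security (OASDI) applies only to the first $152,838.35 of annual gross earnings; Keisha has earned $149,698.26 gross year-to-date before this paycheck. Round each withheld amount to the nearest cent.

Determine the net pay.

$3,525.71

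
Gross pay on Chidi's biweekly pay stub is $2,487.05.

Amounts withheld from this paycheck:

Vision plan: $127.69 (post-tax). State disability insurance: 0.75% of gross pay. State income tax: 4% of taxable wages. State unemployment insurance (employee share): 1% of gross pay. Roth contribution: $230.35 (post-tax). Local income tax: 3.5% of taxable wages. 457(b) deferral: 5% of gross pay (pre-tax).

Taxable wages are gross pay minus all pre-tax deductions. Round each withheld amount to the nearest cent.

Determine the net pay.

457(b) deferral: $2,487.05 × 0.05 = $124.35
Taxable wages = $2,487.05 − $124.35 = $2,362.70
State income tax: $2,362.70 × 0.04 = $94.51
Local income tax: $2,362.70 × 0.035 = $82.69
State unemployment insurance (employee share): $2,487.05 × 0.01 = $24.87
State disability insurance: $2,487.05 × 0.0075 = $18.65
Roth contribution: $230.35
Vision plan: $127.69
Total deductions = $124.35 + $94.51 + $82.69 + $24.87 + $18.65 + $230.35 + $127.69 = $703.11
Net pay = $2,487.05 − $703.11 = $1,783.94

$1,783.94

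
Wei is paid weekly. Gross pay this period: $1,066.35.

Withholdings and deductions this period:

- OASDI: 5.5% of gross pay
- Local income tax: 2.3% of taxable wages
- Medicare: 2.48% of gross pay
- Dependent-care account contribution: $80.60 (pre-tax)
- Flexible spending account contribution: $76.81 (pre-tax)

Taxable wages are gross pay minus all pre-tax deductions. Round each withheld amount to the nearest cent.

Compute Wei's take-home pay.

$802.93

Flexible spending account contribution: $76.81
Dependent-care account contribution: $80.60
Pre-tax total = $76.81 + $80.60 = $157.41
Taxable wages = $1,066.35 − $157.41 = $908.94
Local income tax: $908.94 × 0.023 = $20.91
OASDI: $1,066.35 × 0.055 = $58.65
Medicare: $1,066.35 × 0.0248 = $26.45
Total deductions = $76.81 + $80.60 + $20.91 + $58.65 + $26.45 = $263.42
Net pay = $1,066.35 − $263.42 = $802.93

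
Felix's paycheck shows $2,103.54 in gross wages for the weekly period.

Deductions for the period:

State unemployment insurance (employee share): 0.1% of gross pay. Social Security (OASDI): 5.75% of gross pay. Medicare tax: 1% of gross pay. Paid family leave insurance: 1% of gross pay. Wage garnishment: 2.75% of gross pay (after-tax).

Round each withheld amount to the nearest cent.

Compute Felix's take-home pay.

$1,880.56

Paid family leave insurance: $2,103.54 × 0.01 = $21.04
Social Security (OASDI): $2,103.54 × 0.0575 = $120.95
State unemployment insurance (employee share): $2,103.54 × 0.001 = $2.10
Medicare tax: $2,103.54 × 0.01 = $21.04
Wage garnishment: $2,103.54 × 0.0275 = $57.85
Total deductions = $21.04 + $120.95 + $2.10 + $21.04 + $57.85 = $222.98
Net pay = $2,103.54 − $222.98 = $1,880.56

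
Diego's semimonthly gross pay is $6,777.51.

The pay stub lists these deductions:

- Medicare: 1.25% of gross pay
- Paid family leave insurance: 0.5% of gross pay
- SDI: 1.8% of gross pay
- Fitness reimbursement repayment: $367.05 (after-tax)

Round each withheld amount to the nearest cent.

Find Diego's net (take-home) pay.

Paid family leave insurance: $6,777.51 × 0.005 = $33.89
Medicare: $6,777.51 × 0.0125 = $84.72
SDI: $6,777.51 × 0.018 = $122.00
Fitness reimbursement repayment: $367.05
Total deductions = $33.89 + $84.72 + $122.00 + $367.05 = $607.66
Net pay = $6,777.51 − $607.66 = $6,169.85

$6,169.85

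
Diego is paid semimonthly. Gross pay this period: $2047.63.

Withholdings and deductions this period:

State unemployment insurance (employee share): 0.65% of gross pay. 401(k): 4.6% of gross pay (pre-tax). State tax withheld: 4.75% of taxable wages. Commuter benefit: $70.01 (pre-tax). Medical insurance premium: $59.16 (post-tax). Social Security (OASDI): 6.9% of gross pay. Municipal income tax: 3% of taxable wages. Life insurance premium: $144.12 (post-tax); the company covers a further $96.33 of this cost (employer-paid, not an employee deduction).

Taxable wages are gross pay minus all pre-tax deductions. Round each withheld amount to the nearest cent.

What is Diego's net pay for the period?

Commuter benefit: $70.01
401(k): $2047.63 × 0.046 = $94.19
Pre-tax total = $70.01 + $94.19 = $164.20
Taxable wages = $2047.63 − $164.20 = $1883.43
State tax withheld: $1883.43 × 0.0475 = $89.46
Municipal income tax: $1883.43 × 0.03 = $56.50
State unemployment insurance (employee share): $2047.63 × 0.0065 = $13.31
Social Security (OASDI): $2047.63 × 0.069 = $141.29
Medical insurance premium: $59.16
Life insurance premium: $144.12
(Employer's $96.33 toward life insurance premium is not withheld from the employee.)
Total deductions = $70.01 + $94.19 + $89.46 + $56.50 + $13.31 + $141.29 + $59.16 + $144.12 = $668.04
Net pay = $2047.63 − $668.04 = $1379.59

$1379.59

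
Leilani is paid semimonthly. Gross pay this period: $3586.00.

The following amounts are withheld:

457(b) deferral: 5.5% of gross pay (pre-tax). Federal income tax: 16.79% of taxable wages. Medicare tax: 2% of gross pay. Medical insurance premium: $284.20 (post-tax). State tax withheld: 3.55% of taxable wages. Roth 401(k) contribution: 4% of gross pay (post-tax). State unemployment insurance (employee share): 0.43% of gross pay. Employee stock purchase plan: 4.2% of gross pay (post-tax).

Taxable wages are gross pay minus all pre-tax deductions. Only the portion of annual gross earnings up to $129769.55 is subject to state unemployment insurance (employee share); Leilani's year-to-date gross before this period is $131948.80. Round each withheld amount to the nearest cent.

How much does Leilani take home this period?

457(b) deferral: $3586.00 × 0.055 = $197.23
Taxable wages = $3586.00 − $197.23 = $3388.77
State tax withheld: $3388.77 × 0.0355 = $120.30
Federal income tax: $3388.77 × 0.1679 = $568.97
Medicare tax: $3586.00 × 0.02 = $71.72
State unemployment insurance (employee share): annual cap $129769.55 already reached (YTD $131948.80), so $0.00
Roth 401(k) contribution: $3586.00 × 0.04 = $143.44
Medical insurance premium: $284.20
Employee stock purchase plan: $3586.00 × 0.042 = $150.61
Total deductions = $197.23 + $120.30 + $568.97 + $71.72 + $0.00 + $143.44 + $284.20 + $150.61 = $1536.47
Net pay = $3586.00 − $1536.47 = $2049.53

$2049.53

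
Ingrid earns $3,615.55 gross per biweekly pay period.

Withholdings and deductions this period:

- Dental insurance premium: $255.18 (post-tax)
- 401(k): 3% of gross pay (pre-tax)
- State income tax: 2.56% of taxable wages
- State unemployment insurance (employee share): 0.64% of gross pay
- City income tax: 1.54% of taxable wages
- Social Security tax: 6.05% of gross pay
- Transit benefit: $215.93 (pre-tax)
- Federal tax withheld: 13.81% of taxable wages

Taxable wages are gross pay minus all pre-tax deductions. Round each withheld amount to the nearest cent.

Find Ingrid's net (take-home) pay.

401(k): $3,615.55 × 0.03 = $108.47
Transit benefit: $215.93
Pre-tax total = $108.47 + $215.93 = $324.40
Taxable wages = $3,615.55 − $324.40 = $3,291.15
City income tax: $3,291.15 × 0.0154 = $50.68
State income tax: $3,291.15 × 0.0256 = $84.25
Federal tax withheld: $3,291.15 × 0.1381 = $454.51
State unemployment insurance (employee share): $3,615.55 × 0.0064 = $23.14
Social Security tax: $3,615.55 × 0.0605 = $218.74
Dental insurance premium: $255.18
Total deductions = $108.47 + $215.93 + $50.68 + $84.25 + $454.51 + $23.14 + $218.74 + $255.18 = $1,410.90
Net pay = $3,615.55 − $1,410.90 = $2,204.65

$2,204.65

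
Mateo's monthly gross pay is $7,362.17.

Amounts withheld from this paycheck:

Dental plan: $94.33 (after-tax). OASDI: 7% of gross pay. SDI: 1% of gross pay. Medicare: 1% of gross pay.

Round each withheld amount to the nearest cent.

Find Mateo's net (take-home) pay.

$6,605.25

OASDI: $7,362.17 × 0.07 = $515.35
SDI: $7,362.17 × 0.01 = $73.62
Medicare: $7,362.17 × 0.01 = $73.62
Dental plan: $94.33
Total deductions = $515.35 + $73.62 + $73.62 + $94.33 = $756.92
Net pay = $7,362.17 − $756.92 = $6,605.25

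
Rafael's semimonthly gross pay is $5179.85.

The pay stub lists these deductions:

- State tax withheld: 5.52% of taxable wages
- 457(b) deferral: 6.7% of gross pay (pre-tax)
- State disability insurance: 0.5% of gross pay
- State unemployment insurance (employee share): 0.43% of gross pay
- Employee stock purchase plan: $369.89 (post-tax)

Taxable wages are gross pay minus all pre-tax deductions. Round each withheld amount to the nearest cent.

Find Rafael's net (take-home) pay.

$4147.97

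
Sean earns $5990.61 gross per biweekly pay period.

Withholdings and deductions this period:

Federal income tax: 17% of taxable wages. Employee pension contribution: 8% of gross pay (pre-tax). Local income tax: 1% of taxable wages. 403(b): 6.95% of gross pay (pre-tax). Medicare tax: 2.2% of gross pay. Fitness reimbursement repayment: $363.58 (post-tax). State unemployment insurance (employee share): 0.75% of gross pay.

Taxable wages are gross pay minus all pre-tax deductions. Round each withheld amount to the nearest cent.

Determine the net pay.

$3637.61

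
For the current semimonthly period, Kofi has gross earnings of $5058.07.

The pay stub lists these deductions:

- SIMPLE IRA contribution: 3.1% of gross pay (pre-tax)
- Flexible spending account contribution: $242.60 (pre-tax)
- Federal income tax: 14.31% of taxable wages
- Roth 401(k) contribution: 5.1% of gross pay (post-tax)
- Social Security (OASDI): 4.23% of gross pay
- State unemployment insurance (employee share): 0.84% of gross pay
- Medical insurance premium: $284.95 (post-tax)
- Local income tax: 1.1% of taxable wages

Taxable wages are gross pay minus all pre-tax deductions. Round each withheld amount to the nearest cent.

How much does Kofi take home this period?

SIMPLE IRA contribution: $5058.07 × 0.031 = $156.80
Flexible spending account contribution: $242.60
Pre-tax total = $156.80 + $242.60 = $399.40
Taxable wages = $5058.07 − $399.40 = $4658.67
Local income tax: $4658.67 × 0.011 = $51.25
Federal income tax: $4658.67 × 0.1431 = $666.66
State unemployment insurance (employee share): $5058.07 × 0.0084 = $42.49
Social Security (OASDI): $5058.07 × 0.0423 = $213.96
Roth 401(k) contribution: $5058.07 × 0.051 = $257.96
Medical insurance premium: $284.95
Total deductions = $156.80 + $242.60 + $51.25 + $666.66 + $42.49 + $213.96 + $257.96 + $284.95 = $1916.67
Net pay = $5058.07 − $1916.67 = $3141.40

$3141.40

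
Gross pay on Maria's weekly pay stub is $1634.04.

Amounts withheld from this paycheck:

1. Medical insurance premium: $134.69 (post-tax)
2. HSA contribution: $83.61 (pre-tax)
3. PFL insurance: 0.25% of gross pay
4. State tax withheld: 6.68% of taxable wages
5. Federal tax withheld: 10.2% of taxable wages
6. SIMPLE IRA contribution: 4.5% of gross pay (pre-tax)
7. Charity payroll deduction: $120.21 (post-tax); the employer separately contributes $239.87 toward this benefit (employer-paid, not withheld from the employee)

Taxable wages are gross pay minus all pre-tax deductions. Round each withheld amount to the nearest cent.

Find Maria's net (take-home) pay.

$968.61

SIMPLE IRA contribution: $1634.04 × 0.045 = $73.53
HSA contribution: $83.61
Pre-tax total = $73.53 + $83.61 = $157.14
Taxable wages = $1634.04 − $157.14 = $1476.90
State tax withheld: $1476.90 × 0.0668 = $98.66
Federal tax withheld: $1476.90 × 0.102 = $150.64
PFL insurance: $1634.04 × 0.0025 = $4.09
Medical insurance premium: $134.69
Charity payroll deduction: $120.21
(Employer's $239.87 toward charity payroll deduction is not withheld from the employee.)
Total deductions = $73.53 + $83.61 + $98.66 + $150.64 + $4.09 + $134.69 + $120.21 = $665.43
Net pay = $1634.04 − $665.43 = $968.61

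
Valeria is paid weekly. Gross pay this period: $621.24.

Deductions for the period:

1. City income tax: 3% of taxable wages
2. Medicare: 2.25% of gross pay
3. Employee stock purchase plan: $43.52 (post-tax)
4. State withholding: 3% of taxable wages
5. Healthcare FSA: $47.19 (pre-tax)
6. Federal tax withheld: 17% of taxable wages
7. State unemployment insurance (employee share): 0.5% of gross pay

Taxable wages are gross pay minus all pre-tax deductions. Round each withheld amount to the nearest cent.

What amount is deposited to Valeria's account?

Healthcare FSA: $47.19
Taxable wages = $621.24 − $47.19 = $574.05
City income tax: $574.05 × 0.03 = $17.22
State withholding: $574.05 × 0.03 = $17.22
Federal tax withheld: $574.05 × 0.17 = $97.59
Medicare: $621.24 × 0.0225 = $13.98
State unemployment insurance (employee share): $621.24 × 0.005 = $3.11
Employee stock purchase plan: $43.52
Total deductions = $47.19 + $17.22 + $17.22 + $97.59 + $13.98 + $3.11 + $43.52 = $239.83
Net pay = $621.24 − $239.83 = $381.41

$381.41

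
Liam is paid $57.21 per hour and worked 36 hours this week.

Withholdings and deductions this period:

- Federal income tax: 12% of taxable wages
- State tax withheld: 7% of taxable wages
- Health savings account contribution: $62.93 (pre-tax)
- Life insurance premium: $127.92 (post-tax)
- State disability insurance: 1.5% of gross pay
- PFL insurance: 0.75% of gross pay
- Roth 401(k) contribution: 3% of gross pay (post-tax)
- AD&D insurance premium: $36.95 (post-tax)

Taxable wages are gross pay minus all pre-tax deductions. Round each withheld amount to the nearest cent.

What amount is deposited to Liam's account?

$1344.27

Gross pay: 36 × $57.21 = $2059.56
Health savings account contribution: $62.93
Taxable wages = $2059.56 − $62.93 = $1996.63
Federal income tax: $1996.63 × 0.12 = $239.60
State tax withheld: $1996.63 × 0.07 = $139.76
State disability insurance: $2059.56 × 0.015 = $30.89
PFL insurance: $2059.56 × 0.0075 = $15.45
Roth 401(k) contribution: $2059.56 × 0.03 = $61.79
Life insurance premium: $127.92
AD&D insurance premium: $36.95
Total deductions = $62.93 + $239.60 + $139.76 + $30.89 + $15.45 + $61.79 + $127.92 + $36.95 = $715.29
Net pay = $2059.56 − $715.29 = $1344.27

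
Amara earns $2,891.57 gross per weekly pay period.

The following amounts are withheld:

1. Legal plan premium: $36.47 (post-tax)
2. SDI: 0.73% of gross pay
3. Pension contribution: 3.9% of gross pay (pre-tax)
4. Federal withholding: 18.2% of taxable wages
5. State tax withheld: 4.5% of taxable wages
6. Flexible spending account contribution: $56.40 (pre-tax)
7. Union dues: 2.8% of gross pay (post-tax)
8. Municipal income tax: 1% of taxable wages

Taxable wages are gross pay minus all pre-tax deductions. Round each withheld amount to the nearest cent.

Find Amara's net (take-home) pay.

Pension contribution: $2,891.57 × 0.039 = $112.77
Flexible spending account contribution: $56.40
Pre-tax total = $112.77 + $56.40 = $169.17
Taxable wages = $2,891.57 − $169.17 = $2,722.40
State tax withheld: $2,722.40 × 0.045 = $122.51
Municipal income tax: $2,722.40 × 0.01 = $27.22
Federal withholding: $2,722.40 × 0.182 = $495.48
SDI: $2,891.57 × 0.0073 = $21.11
Union dues: $2,891.57 × 0.028 = $80.96
Legal plan premium: $36.47
Total deductions = $112.77 + $56.40 + $122.51 + $27.22 + $495.48 + $21.11 + $80.96 + $36.47 = $952.92
Net pay = $2,891.57 − $952.92 = $1,938.65

$1,938.65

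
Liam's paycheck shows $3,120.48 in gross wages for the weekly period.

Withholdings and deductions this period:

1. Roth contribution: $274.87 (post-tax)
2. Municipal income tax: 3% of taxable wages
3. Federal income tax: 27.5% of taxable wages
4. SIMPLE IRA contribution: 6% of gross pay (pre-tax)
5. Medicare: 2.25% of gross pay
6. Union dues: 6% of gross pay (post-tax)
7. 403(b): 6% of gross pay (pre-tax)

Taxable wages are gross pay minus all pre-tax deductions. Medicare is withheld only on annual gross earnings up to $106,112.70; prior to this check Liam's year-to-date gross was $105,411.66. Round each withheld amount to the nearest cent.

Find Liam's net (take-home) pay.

403(b): $3,120.48 × 0.06 = $187.23
SIMPLE IRA contribution: $3,120.48 × 0.06 = $187.23
Pre-tax total = $187.23 + $187.23 = $374.46
Taxable wages = $3,120.48 − $374.46 = $2,746.02
Federal income tax: $2,746.02 × 0.275 = $755.16
Municipal income tax: $2,746.02 × 0.03 = $82.38
Medicare: only $106,112.70 − $105,411.66 = $701.04 of this check is subject → $701.04 × 0.0225 = $15.77
Roth contribution: $274.87
Union dues: $3,120.48 × 0.06 = $187.23
Total deductions = $187.23 + $187.23 + $755.16 + $82.38 + $15.77 + $274.87 + $187.23 = $1,689.87
Net pay = $3,120.48 − $1,689.87 = $1,430.61

$1,430.61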